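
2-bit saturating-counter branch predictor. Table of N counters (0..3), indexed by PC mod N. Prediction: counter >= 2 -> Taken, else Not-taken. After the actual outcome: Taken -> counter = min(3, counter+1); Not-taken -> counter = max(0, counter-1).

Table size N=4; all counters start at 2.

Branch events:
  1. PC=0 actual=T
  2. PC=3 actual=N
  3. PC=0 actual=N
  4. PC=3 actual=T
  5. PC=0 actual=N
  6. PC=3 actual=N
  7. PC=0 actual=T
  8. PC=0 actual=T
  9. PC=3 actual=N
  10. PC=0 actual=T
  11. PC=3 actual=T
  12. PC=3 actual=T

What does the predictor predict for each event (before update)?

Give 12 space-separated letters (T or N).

Ev 1: PC=0 idx=0 pred=T actual=T -> ctr[0]=3
Ev 2: PC=3 idx=3 pred=T actual=N -> ctr[3]=1
Ev 3: PC=0 idx=0 pred=T actual=N -> ctr[0]=2
Ev 4: PC=3 idx=3 pred=N actual=T -> ctr[3]=2
Ev 5: PC=0 idx=0 pred=T actual=N -> ctr[0]=1
Ev 6: PC=3 idx=3 pred=T actual=N -> ctr[3]=1
Ev 7: PC=0 idx=0 pred=N actual=T -> ctr[0]=2
Ev 8: PC=0 idx=0 pred=T actual=T -> ctr[0]=3
Ev 9: PC=3 idx=3 pred=N actual=N -> ctr[3]=0
Ev 10: PC=0 idx=0 pred=T actual=T -> ctr[0]=3
Ev 11: PC=3 idx=3 pred=N actual=T -> ctr[3]=1
Ev 12: PC=3 idx=3 pred=N actual=T -> ctr[3]=2

Answer: T T T N T T N T N T N N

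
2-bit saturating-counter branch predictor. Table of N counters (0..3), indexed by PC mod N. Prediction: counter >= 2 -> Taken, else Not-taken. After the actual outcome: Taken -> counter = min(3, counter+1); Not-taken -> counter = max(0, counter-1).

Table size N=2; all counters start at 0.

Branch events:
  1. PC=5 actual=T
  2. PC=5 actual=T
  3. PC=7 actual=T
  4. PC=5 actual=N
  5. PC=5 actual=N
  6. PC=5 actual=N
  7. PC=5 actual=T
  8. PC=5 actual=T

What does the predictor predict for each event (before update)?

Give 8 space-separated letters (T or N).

Ev 1: PC=5 idx=1 pred=N actual=T -> ctr[1]=1
Ev 2: PC=5 idx=1 pred=N actual=T -> ctr[1]=2
Ev 3: PC=7 idx=1 pred=T actual=T -> ctr[1]=3
Ev 4: PC=5 idx=1 pred=T actual=N -> ctr[1]=2
Ev 5: PC=5 idx=1 pred=T actual=N -> ctr[1]=1
Ev 6: PC=5 idx=1 pred=N actual=N -> ctr[1]=0
Ev 7: PC=5 idx=1 pred=N actual=T -> ctr[1]=1
Ev 8: PC=5 idx=1 pred=N actual=T -> ctr[1]=2

Answer: N N T T T N N N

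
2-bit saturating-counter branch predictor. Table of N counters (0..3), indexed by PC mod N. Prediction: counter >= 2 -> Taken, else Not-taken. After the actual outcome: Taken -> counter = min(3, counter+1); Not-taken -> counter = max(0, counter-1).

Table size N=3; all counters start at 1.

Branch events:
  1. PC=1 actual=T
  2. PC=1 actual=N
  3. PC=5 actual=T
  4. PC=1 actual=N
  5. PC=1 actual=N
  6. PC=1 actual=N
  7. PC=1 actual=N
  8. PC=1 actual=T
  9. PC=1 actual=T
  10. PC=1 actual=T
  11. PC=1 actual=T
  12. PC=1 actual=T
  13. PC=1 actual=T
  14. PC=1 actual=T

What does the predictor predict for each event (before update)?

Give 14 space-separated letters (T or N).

Ev 1: PC=1 idx=1 pred=N actual=T -> ctr[1]=2
Ev 2: PC=1 idx=1 pred=T actual=N -> ctr[1]=1
Ev 3: PC=5 idx=2 pred=N actual=T -> ctr[2]=2
Ev 4: PC=1 idx=1 pred=N actual=N -> ctr[1]=0
Ev 5: PC=1 idx=1 pred=N actual=N -> ctr[1]=0
Ev 6: PC=1 idx=1 pred=N actual=N -> ctr[1]=0
Ev 7: PC=1 idx=1 pred=N actual=N -> ctr[1]=0
Ev 8: PC=1 idx=1 pred=N actual=T -> ctr[1]=1
Ev 9: PC=1 idx=1 pred=N actual=T -> ctr[1]=2
Ev 10: PC=1 idx=1 pred=T actual=T -> ctr[1]=3
Ev 11: PC=1 idx=1 pred=T actual=T -> ctr[1]=3
Ev 12: PC=1 idx=1 pred=T actual=T -> ctr[1]=3
Ev 13: PC=1 idx=1 pred=T actual=T -> ctr[1]=3
Ev 14: PC=1 idx=1 pred=T actual=T -> ctr[1]=3

Answer: N T N N N N N N N T T T T T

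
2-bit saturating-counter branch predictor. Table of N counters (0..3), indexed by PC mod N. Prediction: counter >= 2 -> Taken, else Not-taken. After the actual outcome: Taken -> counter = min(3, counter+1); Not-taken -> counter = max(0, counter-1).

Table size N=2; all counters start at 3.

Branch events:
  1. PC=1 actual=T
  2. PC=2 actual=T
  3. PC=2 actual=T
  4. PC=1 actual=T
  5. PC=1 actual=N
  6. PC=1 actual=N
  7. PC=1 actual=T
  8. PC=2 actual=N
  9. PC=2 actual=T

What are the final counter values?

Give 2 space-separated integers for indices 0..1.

Answer: 3 2

Derivation:
Ev 1: PC=1 idx=1 pred=T actual=T -> ctr[1]=3
Ev 2: PC=2 idx=0 pred=T actual=T -> ctr[0]=3
Ev 3: PC=2 idx=0 pred=T actual=T -> ctr[0]=3
Ev 4: PC=1 idx=1 pred=T actual=T -> ctr[1]=3
Ev 5: PC=1 idx=1 pred=T actual=N -> ctr[1]=2
Ev 6: PC=1 idx=1 pred=T actual=N -> ctr[1]=1
Ev 7: PC=1 idx=1 pred=N actual=T -> ctr[1]=2
Ev 8: PC=2 idx=0 pred=T actual=N -> ctr[0]=2
Ev 9: PC=2 idx=0 pred=T actual=T -> ctr[0]=3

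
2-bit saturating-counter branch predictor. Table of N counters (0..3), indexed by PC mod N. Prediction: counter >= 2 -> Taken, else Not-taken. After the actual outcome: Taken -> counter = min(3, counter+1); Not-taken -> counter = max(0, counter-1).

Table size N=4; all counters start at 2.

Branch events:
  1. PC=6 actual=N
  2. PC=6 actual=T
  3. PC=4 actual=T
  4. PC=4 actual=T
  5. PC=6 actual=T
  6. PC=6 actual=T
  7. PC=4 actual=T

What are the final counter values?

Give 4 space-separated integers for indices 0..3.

Ev 1: PC=6 idx=2 pred=T actual=N -> ctr[2]=1
Ev 2: PC=6 idx=2 pred=N actual=T -> ctr[2]=2
Ev 3: PC=4 idx=0 pred=T actual=T -> ctr[0]=3
Ev 4: PC=4 idx=0 pred=T actual=T -> ctr[0]=3
Ev 5: PC=6 idx=2 pred=T actual=T -> ctr[2]=3
Ev 6: PC=6 idx=2 pred=T actual=T -> ctr[2]=3
Ev 7: PC=4 idx=0 pred=T actual=T -> ctr[0]=3

Answer: 3 2 3 2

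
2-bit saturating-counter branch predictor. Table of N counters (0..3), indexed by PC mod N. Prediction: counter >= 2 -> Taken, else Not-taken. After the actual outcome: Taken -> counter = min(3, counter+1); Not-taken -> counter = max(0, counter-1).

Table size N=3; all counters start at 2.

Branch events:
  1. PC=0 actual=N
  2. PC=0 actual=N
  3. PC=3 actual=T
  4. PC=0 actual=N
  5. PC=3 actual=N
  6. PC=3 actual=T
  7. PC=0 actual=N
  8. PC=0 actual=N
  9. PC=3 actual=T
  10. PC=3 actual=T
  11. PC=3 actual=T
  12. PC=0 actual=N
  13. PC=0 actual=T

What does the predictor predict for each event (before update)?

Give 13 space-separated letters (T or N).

Answer: T N N N N N N N N N T T T

Derivation:
Ev 1: PC=0 idx=0 pred=T actual=N -> ctr[0]=1
Ev 2: PC=0 idx=0 pred=N actual=N -> ctr[0]=0
Ev 3: PC=3 idx=0 pred=N actual=T -> ctr[0]=1
Ev 4: PC=0 idx=0 pred=N actual=N -> ctr[0]=0
Ev 5: PC=3 idx=0 pred=N actual=N -> ctr[0]=0
Ev 6: PC=3 idx=0 pred=N actual=T -> ctr[0]=1
Ev 7: PC=0 idx=0 pred=N actual=N -> ctr[0]=0
Ev 8: PC=0 idx=0 pred=N actual=N -> ctr[0]=0
Ev 9: PC=3 idx=0 pred=N actual=T -> ctr[0]=1
Ev 10: PC=3 idx=0 pred=N actual=T -> ctr[0]=2
Ev 11: PC=3 idx=0 pred=T actual=T -> ctr[0]=3
Ev 12: PC=0 idx=0 pred=T actual=N -> ctr[0]=2
Ev 13: PC=0 idx=0 pred=T actual=T -> ctr[0]=3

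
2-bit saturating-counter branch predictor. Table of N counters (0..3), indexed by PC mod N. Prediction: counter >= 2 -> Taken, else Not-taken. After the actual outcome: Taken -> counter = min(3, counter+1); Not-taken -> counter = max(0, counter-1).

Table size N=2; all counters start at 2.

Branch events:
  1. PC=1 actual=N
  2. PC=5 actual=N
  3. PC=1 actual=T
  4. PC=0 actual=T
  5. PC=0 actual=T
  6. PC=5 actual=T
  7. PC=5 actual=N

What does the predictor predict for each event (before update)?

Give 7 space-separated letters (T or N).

Ev 1: PC=1 idx=1 pred=T actual=N -> ctr[1]=1
Ev 2: PC=5 idx=1 pred=N actual=N -> ctr[1]=0
Ev 3: PC=1 idx=1 pred=N actual=T -> ctr[1]=1
Ev 4: PC=0 idx=0 pred=T actual=T -> ctr[0]=3
Ev 5: PC=0 idx=0 pred=T actual=T -> ctr[0]=3
Ev 6: PC=5 idx=1 pred=N actual=T -> ctr[1]=2
Ev 7: PC=5 idx=1 pred=T actual=N -> ctr[1]=1

Answer: T N N T T N T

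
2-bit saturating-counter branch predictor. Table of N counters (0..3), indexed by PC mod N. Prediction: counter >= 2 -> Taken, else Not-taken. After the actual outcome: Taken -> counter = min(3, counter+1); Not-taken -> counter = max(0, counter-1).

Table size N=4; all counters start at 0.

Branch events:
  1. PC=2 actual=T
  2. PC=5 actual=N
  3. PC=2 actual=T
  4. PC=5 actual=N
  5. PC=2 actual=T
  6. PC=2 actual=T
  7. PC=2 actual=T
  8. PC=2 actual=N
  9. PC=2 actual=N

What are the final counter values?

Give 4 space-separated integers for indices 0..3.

Answer: 0 0 1 0

Derivation:
Ev 1: PC=2 idx=2 pred=N actual=T -> ctr[2]=1
Ev 2: PC=5 idx=1 pred=N actual=N -> ctr[1]=0
Ev 3: PC=2 idx=2 pred=N actual=T -> ctr[2]=2
Ev 4: PC=5 idx=1 pred=N actual=N -> ctr[1]=0
Ev 5: PC=2 idx=2 pred=T actual=T -> ctr[2]=3
Ev 6: PC=2 idx=2 pred=T actual=T -> ctr[2]=3
Ev 7: PC=2 idx=2 pred=T actual=T -> ctr[2]=3
Ev 8: PC=2 idx=2 pred=T actual=N -> ctr[2]=2
Ev 9: PC=2 idx=2 pred=T actual=N -> ctr[2]=1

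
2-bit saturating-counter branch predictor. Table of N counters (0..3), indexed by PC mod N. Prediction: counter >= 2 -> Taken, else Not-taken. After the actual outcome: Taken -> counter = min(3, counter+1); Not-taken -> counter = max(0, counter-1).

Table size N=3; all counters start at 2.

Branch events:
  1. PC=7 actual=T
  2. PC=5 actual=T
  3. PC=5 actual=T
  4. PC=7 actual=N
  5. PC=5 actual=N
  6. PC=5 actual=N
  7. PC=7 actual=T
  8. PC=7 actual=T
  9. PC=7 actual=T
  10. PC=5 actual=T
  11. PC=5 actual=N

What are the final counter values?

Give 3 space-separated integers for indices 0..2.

Answer: 2 3 1

Derivation:
Ev 1: PC=7 idx=1 pred=T actual=T -> ctr[1]=3
Ev 2: PC=5 idx=2 pred=T actual=T -> ctr[2]=3
Ev 3: PC=5 idx=2 pred=T actual=T -> ctr[2]=3
Ev 4: PC=7 idx=1 pred=T actual=N -> ctr[1]=2
Ev 5: PC=5 idx=2 pred=T actual=N -> ctr[2]=2
Ev 6: PC=5 idx=2 pred=T actual=N -> ctr[2]=1
Ev 7: PC=7 idx=1 pred=T actual=T -> ctr[1]=3
Ev 8: PC=7 idx=1 pred=T actual=T -> ctr[1]=3
Ev 9: PC=7 idx=1 pred=T actual=T -> ctr[1]=3
Ev 10: PC=5 idx=2 pred=N actual=T -> ctr[2]=2
Ev 11: PC=5 idx=2 pred=T actual=N -> ctr[2]=1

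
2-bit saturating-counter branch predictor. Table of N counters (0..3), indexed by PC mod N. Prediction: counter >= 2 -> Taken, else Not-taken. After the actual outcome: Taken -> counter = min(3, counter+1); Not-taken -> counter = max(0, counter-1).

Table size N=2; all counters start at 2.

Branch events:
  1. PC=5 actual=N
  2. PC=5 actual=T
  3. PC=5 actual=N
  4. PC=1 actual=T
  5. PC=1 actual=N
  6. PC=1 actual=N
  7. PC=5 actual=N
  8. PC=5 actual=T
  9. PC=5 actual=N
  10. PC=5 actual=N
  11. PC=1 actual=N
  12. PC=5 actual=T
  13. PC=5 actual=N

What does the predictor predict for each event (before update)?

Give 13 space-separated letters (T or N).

Ev 1: PC=5 idx=1 pred=T actual=N -> ctr[1]=1
Ev 2: PC=5 idx=1 pred=N actual=T -> ctr[1]=2
Ev 3: PC=5 idx=1 pred=T actual=N -> ctr[1]=1
Ev 4: PC=1 idx=1 pred=N actual=T -> ctr[1]=2
Ev 5: PC=1 idx=1 pred=T actual=N -> ctr[1]=1
Ev 6: PC=1 idx=1 pred=N actual=N -> ctr[1]=0
Ev 7: PC=5 idx=1 pred=N actual=N -> ctr[1]=0
Ev 8: PC=5 idx=1 pred=N actual=T -> ctr[1]=1
Ev 9: PC=5 idx=1 pred=N actual=N -> ctr[1]=0
Ev 10: PC=5 idx=1 pred=N actual=N -> ctr[1]=0
Ev 11: PC=1 idx=1 pred=N actual=N -> ctr[1]=0
Ev 12: PC=5 idx=1 pred=N actual=T -> ctr[1]=1
Ev 13: PC=5 idx=1 pred=N actual=N -> ctr[1]=0

Answer: T N T N T N N N N N N N N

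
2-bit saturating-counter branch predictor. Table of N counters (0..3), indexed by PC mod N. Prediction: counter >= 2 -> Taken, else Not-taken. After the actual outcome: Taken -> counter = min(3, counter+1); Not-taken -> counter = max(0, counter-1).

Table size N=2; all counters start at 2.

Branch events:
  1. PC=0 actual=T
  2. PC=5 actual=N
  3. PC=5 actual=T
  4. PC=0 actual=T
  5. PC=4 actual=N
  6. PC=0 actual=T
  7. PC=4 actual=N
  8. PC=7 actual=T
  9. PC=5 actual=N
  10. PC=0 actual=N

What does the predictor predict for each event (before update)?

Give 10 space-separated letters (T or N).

Answer: T T N T T T T T T T

Derivation:
Ev 1: PC=0 idx=0 pred=T actual=T -> ctr[0]=3
Ev 2: PC=5 idx=1 pred=T actual=N -> ctr[1]=1
Ev 3: PC=5 idx=1 pred=N actual=T -> ctr[1]=2
Ev 4: PC=0 idx=0 pred=T actual=T -> ctr[0]=3
Ev 5: PC=4 idx=0 pred=T actual=N -> ctr[0]=2
Ev 6: PC=0 idx=0 pred=T actual=T -> ctr[0]=3
Ev 7: PC=4 idx=0 pred=T actual=N -> ctr[0]=2
Ev 8: PC=7 idx=1 pred=T actual=T -> ctr[1]=3
Ev 9: PC=5 idx=1 pred=T actual=N -> ctr[1]=2
Ev 10: PC=0 idx=0 pred=T actual=N -> ctr[0]=1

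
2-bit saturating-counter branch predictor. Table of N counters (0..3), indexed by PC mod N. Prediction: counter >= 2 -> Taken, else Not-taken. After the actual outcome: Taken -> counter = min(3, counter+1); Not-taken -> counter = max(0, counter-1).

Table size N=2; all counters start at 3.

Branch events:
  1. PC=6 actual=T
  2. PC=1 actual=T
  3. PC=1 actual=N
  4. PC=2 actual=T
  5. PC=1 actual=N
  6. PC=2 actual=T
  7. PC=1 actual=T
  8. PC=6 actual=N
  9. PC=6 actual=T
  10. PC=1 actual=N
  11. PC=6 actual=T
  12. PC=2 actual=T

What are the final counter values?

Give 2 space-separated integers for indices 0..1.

Ev 1: PC=6 idx=0 pred=T actual=T -> ctr[0]=3
Ev 2: PC=1 idx=1 pred=T actual=T -> ctr[1]=3
Ev 3: PC=1 idx=1 pred=T actual=N -> ctr[1]=2
Ev 4: PC=2 idx=0 pred=T actual=T -> ctr[0]=3
Ev 5: PC=1 idx=1 pred=T actual=N -> ctr[1]=1
Ev 6: PC=2 idx=0 pred=T actual=T -> ctr[0]=3
Ev 7: PC=1 idx=1 pred=N actual=T -> ctr[1]=2
Ev 8: PC=6 idx=0 pred=T actual=N -> ctr[0]=2
Ev 9: PC=6 idx=0 pred=T actual=T -> ctr[0]=3
Ev 10: PC=1 idx=1 pred=T actual=N -> ctr[1]=1
Ev 11: PC=6 idx=0 pred=T actual=T -> ctr[0]=3
Ev 12: PC=2 idx=0 pred=T actual=T -> ctr[0]=3

Answer: 3 1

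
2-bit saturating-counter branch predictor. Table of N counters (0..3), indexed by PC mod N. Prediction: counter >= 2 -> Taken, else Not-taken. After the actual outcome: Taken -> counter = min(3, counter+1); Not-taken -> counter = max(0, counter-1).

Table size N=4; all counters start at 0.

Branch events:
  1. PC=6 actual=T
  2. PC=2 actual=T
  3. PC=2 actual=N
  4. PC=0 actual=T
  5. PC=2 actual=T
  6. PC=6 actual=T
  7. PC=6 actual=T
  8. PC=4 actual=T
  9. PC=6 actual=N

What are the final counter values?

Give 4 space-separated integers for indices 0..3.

Ev 1: PC=6 idx=2 pred=N actual=T -> ctr[2]=1
Ev 2: PC=2 idx=2 pred=N actual=T -> ctr[2]=2
Ev 3: PC=2 idx=2 pred=T actual=N -> ctr[2]=1
Ev 4: PC=0 idx=0 pred=N actual=T -> ctr[0]=1
Ev 5: PC=2 idx=2 pred=N actual=T -> ctr[2]=2
Ev 6: PC=6 idx=2 pred=T actual=T -> ctr[2]=3
Ev 7: PC=6 idx=2 pred=T actual=T -> ctr[2]=3
Ev 8: PC=4 idx=0 pred=N actual=T -> ctr[0]=2
Ev 9: PC=6 idx=2 pred=T actual=N -> ctr[2]=2

Answer: 2 0 2 0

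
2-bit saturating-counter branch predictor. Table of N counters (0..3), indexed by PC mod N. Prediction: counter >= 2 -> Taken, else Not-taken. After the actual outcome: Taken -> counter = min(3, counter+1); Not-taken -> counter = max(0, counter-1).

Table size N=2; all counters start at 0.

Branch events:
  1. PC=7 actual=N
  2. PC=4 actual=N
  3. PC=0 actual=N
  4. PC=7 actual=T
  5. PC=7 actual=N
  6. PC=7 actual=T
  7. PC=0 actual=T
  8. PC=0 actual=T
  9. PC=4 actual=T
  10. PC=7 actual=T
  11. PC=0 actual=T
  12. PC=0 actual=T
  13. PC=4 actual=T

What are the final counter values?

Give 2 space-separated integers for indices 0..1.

Ev 1: PC=7 idx=1 pred=N actual=N -> ctr[1]=0
Ev 2: PC=4 idx=0 pred=N actual=N -> ctr[0]=0
Ev 3: PC=0 idx=0 pred=N actual=N -> ctr[0]=0
Ev 4: PC=7 idx=1 pred=N actual=T -> ctr[1]=1
Ev 5: PC=7 idx=1 pred=N actual=N -> ctr[1]=0
Ev 6: PC=7 idx=1 pred=N actual=T -> ctr[1]=1
Ev 7: PC=0 idx=0 pred=N actual=T -> ctr[0]=1
Ev 8: PC=0 idx=0 pred=N actual=T -> ctr[0]=2
Ev 9: PC=4 idx=0 pred=T actual=T -> ctr[0]=3
Ev 10: PC=7 idx=1 pred=N actual=T -> ctr[1]=2
Ev 11: PC=0 idx=0 pred=T actual=T -> ctr[0]=3
Ev 12: PC=0 idx=0 pred=T actual=T -> ctr[0]=3
Ev 13: PC=4 idx=0 pred=T actual=T -> ctr[0]=3

Answer: 3 2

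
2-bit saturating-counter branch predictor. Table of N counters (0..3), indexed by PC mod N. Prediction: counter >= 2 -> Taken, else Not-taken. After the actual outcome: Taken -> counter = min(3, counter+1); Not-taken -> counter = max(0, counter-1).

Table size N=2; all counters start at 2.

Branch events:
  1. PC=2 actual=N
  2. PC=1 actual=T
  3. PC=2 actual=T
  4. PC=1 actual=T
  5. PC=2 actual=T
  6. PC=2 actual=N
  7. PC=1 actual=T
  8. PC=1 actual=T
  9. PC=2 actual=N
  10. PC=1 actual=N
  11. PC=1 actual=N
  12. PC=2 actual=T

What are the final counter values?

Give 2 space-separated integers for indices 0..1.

Answer: 2 1

Derivation:
Ev 1: PC=2 idx=0 pred=T actual=N -> ctr[0]=1
Ev 2: PC=1 idx=1 pred=T actual=T -> ctr[1]=3
Ev 3: PC=2 idx=0 pred=N actual=T -> ctr[0]=2
Ev 4: PC=1 idx=1 pred=T actual=T -> ctr[1]=3
Ev 5: PC=2 idx=0 pred=T actual=T -> ctr[0]=3
Ev 6: PC=2 idx=0 pred=T actual=N -> ctr[0]=2
Ev 7: PC=1 idx=1 pred=T actual=T -> ctr[1]=3
Ev 8: PC=1 idx=1 pred=T actual=T -> ctr[1]=3
Ev 9: PC=2 idx=0 pred=T actual=N -> ctr[0]=1
Ev 10: PC=1 idx=1 pred=T actual=N -> ctr[1]=2
Ev 11: PC=1 idx=1 pred=T actual=N -> ctr[1]=1
Ev 12: PC=2 idx=0 pred=N actual=T -> ctr[0]=2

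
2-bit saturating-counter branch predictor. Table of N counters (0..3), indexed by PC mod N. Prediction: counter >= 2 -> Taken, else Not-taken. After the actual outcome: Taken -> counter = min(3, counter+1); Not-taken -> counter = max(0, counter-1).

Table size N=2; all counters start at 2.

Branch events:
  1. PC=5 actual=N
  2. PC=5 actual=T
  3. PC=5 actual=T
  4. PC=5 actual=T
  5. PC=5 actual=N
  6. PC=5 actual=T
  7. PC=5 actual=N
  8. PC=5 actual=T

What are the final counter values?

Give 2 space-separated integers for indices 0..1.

Ev 1: PC=5 idx=1 pred=T actual=N -> ctr[1]=1
Ev 2: PC=5 idx=1 pred=N actual=T -> ctr[1]=2
Ev 3: PC=5 idx=1 pred=T actual=T -> ctr[1]=3
Ev 4: PC=5 idx=1 pred=T actual=T -> ctr[1]=3
Ev 5: PC=5 idx=1 pred=T actual=N -> ctr[1]=2
Ev 6: PC=5 idx=1 pred=T actual=T -> ctr[1]=3
Ev 7: PC=5 idx=1 pred=T actual=N -> ctr[1]=2
Ev 8: PC=5 idx=1 pred=T actual=T -> ctr[1]=3

Answer: 2 3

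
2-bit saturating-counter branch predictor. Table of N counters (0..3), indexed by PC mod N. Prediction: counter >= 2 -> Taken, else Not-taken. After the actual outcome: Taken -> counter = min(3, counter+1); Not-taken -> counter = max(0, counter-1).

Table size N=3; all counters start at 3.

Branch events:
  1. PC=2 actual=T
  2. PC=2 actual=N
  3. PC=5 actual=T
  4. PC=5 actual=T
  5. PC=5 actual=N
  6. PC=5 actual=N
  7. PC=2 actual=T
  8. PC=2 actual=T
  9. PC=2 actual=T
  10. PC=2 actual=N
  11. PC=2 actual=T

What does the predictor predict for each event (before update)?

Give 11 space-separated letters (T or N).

Answer: T T T T T T N T T T T

Derivation:
Ev 1: PC=2 idx=2 pred=T actual=T -> ctr[2]=3
Ev 2: PC=2 idx=2 pred=T actual=N -> ctr[2]=2
Ev 3: PC=5 idx=2 pred=T actual=T -> ctr[2]=3
Ev 4: PC=5 idx=2 pred=T actual=T -> ctr[2]=3
Ev 5: PC=5 idx=2 pred=T actual=N -> ctr[2]=2
Ev 6: PC=5 idx=2 pred=T actual=N -> ctr[2]=1
Ev 7: PC=2 idx=2 pred=N actual=T -> ctr[2]=2
Ev 8: PC=2 idx=2 pred=T actual=T -> ctr[2]=3
Ev 9: PC=2 idx=2 pred=T actual=T -> ctr[2]=3
Ev 10: PC=2 idx=2 pred=T actual=N -> ctr[2]=2
Ev 11: PC=2 idx=2 pred=T actual=T -> ctr[2]=3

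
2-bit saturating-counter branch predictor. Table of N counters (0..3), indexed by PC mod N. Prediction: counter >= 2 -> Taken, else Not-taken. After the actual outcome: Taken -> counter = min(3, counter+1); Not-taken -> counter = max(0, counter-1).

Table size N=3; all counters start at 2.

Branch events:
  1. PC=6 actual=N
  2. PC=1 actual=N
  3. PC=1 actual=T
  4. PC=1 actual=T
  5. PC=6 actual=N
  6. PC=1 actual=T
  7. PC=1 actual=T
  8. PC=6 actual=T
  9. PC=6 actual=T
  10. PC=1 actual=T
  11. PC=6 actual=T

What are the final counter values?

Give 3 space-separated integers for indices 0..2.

Answer: 3 3 2

Derivation:
Ev 1: PC=6 idx=0 pred=T actual=N -> ctr[0]=1
Ev 2: PC=1 idx=1 pred=T actual=N -> ctr[1]=1
Ev 3: PC=1 idx=1 pred=N actual=T -> ctr[1]=2
Ev 4: PC=1 idx=1 pred=T actual=T -> ctr[1]=3
Ev 5: PC=6 idx=0 pred=N actual=N -> ctr[0]=0
Ev 6: PC=1 idx=1 pred=T actual=T -> ctr[1]=3
Ev 7: PC=1 idx=1 pred=T actual=T -> ctr[1]=3
Ev 8: PC=6 idx=0 pred=N actual=T -> ctr[0]=1
Ev 9: PC=6 idx=0 pred=N actual=T -> ctr[0]=2
Ev 10: PC=1 idx=1 pred=T actual=T -> ctr[1]=3
Ev 11: PC=6 idx=0 pred=T actual=T -> ctr[0]=3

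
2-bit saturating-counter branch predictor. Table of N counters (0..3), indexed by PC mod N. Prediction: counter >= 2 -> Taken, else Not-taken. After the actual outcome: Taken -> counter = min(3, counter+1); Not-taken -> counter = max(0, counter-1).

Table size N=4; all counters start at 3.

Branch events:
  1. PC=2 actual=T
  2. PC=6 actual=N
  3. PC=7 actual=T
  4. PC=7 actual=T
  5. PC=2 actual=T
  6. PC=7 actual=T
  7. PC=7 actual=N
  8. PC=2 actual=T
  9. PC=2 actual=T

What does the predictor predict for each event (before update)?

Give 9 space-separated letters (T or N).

Ev 1: PC=2 idx=2 pred=T actual=T -> ctr[2]=3
Ev 2: PC=6 idx=2 pred=T actual=N -> ctr[2]=2
Ev 3: PC=7 idx=3 pred=T actual=T -> ctr[3]=3
Ev 4: PC=7 idx=3 pred=T actual=T -> ctr[3]=3
Ev 5: PC=2 idx=2 pred=T actual=T -> ctr[2]=3
Ev 6: PC=7 idx=3 pred=T actual=T -> ctr[3]=3
Ev 7: PC=7 idx=3 pred=T actual=N -> ctr[3]=2
Ev 8: PC=2 idx=2 pred=T actual=T -> ctr[2]=3
Ev 9: PC=2 idx=2 pred=T actual=T -> ctr[2]=3

Answer: T T T T T T T T T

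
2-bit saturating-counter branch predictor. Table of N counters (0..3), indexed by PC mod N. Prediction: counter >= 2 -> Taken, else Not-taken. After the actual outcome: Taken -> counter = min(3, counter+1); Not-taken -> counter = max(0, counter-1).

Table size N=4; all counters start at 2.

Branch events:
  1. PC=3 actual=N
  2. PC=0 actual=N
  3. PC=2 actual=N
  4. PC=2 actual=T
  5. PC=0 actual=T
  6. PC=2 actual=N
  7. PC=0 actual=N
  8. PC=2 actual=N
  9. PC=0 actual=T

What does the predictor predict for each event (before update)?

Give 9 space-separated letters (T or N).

Answer: T T T N N T T N N

Derivation:
Ev 1: PC=3 idx=3 pred=T actual=N -> ctr[3]=1
Ev 2: PC=0 idx=0 pred=T actual=N -> ctr[0]=1
Ev 3: PC=2 idx=2 pred=T actual=N -> ctr[2]=1
Ev 4: PC=2 idx=2 pred=N actual=T -> ctr[2]=2
Ev 5: PC=0 idx=0 pred=N actual=T -> ctr[0]=2
Ev 6: PC=2 idx=2 pred=T actual=N -> ctr[2]=1
Ev 7: PC=0 idx=0 pred=T actual=N -> ctr[0]=1
Ev 8: PC=2 idx=2 pred=N actual=N -> ctr[2]=0
Ev 9: PC=0 idx=0 pred=N actual=T -> ctr[0]=2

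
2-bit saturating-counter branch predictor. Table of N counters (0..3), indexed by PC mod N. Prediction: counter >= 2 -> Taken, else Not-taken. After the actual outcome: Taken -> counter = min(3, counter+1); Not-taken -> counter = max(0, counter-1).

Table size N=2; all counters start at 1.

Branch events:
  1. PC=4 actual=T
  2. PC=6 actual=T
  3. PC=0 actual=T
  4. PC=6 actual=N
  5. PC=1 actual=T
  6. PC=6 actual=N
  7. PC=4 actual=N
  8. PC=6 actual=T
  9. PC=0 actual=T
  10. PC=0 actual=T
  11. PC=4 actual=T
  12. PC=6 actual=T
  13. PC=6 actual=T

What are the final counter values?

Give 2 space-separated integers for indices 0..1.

Ev 1: PC=4 idx=0 pred=N actual=T -> ctr[0]=2
Ev 2: PC=6 idx=0 pred=T actual=T -> ctr[0]=3
Ev 3: PC=0 idx=0 pred=T actual=T -> ctr[0]=3
Ev 4: PC=6 idx=0 pred=T actual=N -> ctr[0]=2
Ev 5: PC=1 idx=1 pred=N actual=T -> ctr[1]=2
Ev 6: PC=6 idx=0 pred=T actual=N -> ctr[0]=1
Ev 7: PC=4 idx=0 pred=N actual=N -> ctr[0]=0
Ev 8: PC=6 idx=0 pred=N actual=T -> ctr[0]=1
Ev 9: PC=0 idx=0 pred=N actual=T -> ctr[0]=2
Ev 10: PC=0 idx=0 pred=T actual=T -> ctr[0]=3
Ev 11: PC=4 idx=0 pred=T actual=T -> ctr[0]=3
Ev 12: PC=6 idx=0 pred=T actual=T -> ctr[0]=3
Ev 13: PC=6 idx=0 pred=T actual=T -> ctr[0]=3

Answer: 3 2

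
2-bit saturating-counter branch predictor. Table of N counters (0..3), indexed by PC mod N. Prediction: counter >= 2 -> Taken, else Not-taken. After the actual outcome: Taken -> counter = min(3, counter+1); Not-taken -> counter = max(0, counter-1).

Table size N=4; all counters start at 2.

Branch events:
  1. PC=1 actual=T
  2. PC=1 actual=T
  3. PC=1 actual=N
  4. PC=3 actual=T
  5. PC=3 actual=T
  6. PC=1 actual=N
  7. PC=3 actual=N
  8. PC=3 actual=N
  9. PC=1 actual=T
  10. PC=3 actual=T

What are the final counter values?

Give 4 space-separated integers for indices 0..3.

Answer: 2 2 2 2

Derivation:
Ev 1: PC=1 idx=1 pred=T actual=T -> ctr[1]=3
Ev 2: PC=1 idx=1 pred=T actual=T -> ctr[1]=3
Ev 3: PC=1 idx=1 pred=T actual=N -> ctr[1]=2
Ev 4: PC=3 idx=3 pred=T actual=T -> ctr[3]=3
Ev 5: PC=3 idx=3 pred=T actual=T -> ctr[3]=3
Ev 6: PC=1 idx=1 pred=T actual=N -> ctr[1]=1
Ev 7: PC=3 idx=3 pred=T actual=N -> ctr[3]=2
Ev 8: PC=3 idx=3 pred=T actual=N -> ctr[3]=1
Ev 9: PC=1 idx=1 pred=N actual=T -> ctr[1]=2
Ev 10: PC=3 idx=3 pred=N actual=T -> ctr[3]=2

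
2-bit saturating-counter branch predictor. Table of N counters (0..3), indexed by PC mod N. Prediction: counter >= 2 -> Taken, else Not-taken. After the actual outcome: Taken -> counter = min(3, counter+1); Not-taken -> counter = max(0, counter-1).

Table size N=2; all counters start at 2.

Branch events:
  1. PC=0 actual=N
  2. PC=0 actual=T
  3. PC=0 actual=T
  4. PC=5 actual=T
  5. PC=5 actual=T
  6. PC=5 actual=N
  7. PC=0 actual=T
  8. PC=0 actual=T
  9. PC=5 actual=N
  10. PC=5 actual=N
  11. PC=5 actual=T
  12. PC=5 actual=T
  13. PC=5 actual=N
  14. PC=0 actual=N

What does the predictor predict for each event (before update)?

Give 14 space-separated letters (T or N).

Ev 1: PC=0 idx=0 pred=T actual=N -> ctr[0]=1
Ev 2: PC=0 idx=0 pred=N actual=T -> ctr[0]=2
Ev 3: PC=0 idx=0 pred=T actual=T -> ctr[0]=3
Ev 4: PC=5 idx=1 pred=T actual=T -> ctr[1]=3
Ev 5: PC=5 idx=1 pred=T actual=T -> ctr[1]=3
Ev 6: PC=5 idx=1 pred=T actual=N -> ctr[1]=2
Ev 7: PC=0 idx=0 pred=T actual=T -> ctr[0]=3
Ev 8: PC=0 idx=0 pred=T actual=T -> ctr[0]=3
Ev 9: PC=5 idx=1 pred=T actual=N -> ctr[1]=1
Ev 10: PC=5 idx=1 pred=N actual=N -> ctr[1]=0
Ev 11: PC=5 idx=1 pred=N actual=T -> ctr[1]=1
Ev 12: PC=5 idx=1 pred=N actual=T -> ctr[1]=2
Ev 13: PC=5 idx=1 pred=T actual=N -> ctr[1]=1
Ev 14: PC=0 idx=0 pred=T actual=N -> ctr[0]=2

Answer: T N T T T T T T T N N N T T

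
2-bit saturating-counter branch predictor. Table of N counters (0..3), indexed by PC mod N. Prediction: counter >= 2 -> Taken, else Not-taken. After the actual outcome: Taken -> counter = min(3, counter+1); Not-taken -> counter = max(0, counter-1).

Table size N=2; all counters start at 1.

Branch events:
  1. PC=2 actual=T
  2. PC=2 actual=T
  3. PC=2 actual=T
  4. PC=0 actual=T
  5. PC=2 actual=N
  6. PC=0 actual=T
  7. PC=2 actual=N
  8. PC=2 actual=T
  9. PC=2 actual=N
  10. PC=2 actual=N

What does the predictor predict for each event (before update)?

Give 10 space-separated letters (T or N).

Answer: N T T T T T T T T T

Derivation:
Ev 1: PC=2 idx=0 pred=N actual=T -> ctr[0]=2
Ev 2: PC=2 idx=0 pred=T actual=T -> ctr[0]=3
Ev 3: PC=2 idx=0 pred=T actual=T -> ctr[0]=3
Ev 4: PC=0 idx=0 pred=T actual=T -> ctr[0]=3
Ev 5: PC=2 idx=0 pred=T actual=N -> ctr[0]=2
Ev 6: PC=0 idx=0 pred=T actual=T -> ctr[0]=3
Ev 7: PC=2 idx=0 pred=T actual=N -> ctr[0]=2
Ev 8: PC=2 idx=0 pred=T actual=T -> ctr[0]=3
Ev 9: PC=2 idx=0 pred=T actual=N -> ctr[0]=2
Ev 10: PC=2 idx=0 pred=T actual=N -> ctr[0]=1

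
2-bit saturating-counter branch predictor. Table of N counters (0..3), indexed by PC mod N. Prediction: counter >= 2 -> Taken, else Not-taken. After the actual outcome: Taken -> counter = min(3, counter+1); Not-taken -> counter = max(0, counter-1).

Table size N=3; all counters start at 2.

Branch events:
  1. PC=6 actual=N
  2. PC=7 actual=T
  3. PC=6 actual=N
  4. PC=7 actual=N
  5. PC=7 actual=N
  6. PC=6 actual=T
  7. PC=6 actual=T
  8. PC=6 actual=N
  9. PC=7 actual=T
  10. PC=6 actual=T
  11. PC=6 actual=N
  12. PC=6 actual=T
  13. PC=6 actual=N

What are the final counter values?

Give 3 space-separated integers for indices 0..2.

Answer: 1 2 2

Derivation:
Ev 1: PC=6 idx=0 pred=T actual=N -> ctr[0]=1
Ev 2: PC=7 idx=1 pred=T actual=T -> ctr[1]=3
Ev 3: PC=6 idx=0 pred=N actual=N -> ctr[0]=0
Ev 4: PC=7 idx=1 pred=T actual=N -> ctr[1]=2
Ev 5: PC=7 idx=1 pred=T actual=N -> ctr[1]=1
Ev 6: PC=6 idx=0 pred=N actual=T -> ctr[0]=1
Ev 7: PC=6 idx=0 pred=N actual=T -> ctr[0]=2
Ev 8: PC=6 idx=0 pred=T actual=N -> ctr[0]=1
Ev 9: PC=7 idx=1 pred=N actual=T -> ctr[1]=2
Ev 10: PC=6 idx=0 pred=N actual=T -> ctr[0]=2
Ev 11: PC=6 idx=0 pred=T actual=N -> ctr[0]=1
Ev 12: PC=6 idx=0 pred=N actual=T -> ctr[0]=2
Ev 13: PC=6 idx=0 pred=T actual=N -> ctr[0]=1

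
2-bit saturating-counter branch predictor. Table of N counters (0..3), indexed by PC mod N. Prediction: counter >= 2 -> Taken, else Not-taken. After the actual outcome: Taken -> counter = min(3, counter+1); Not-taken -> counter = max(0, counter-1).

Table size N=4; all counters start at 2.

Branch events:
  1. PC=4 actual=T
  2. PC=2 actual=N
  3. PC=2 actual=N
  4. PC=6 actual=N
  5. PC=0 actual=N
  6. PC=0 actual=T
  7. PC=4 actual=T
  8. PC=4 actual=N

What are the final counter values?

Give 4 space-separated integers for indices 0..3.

Ev 1: PC=4 idx=0 pred=T actual=T -> ctr[0]=3
Ev 2: PC=2 idx=2 pred=T actual=N -> ctr[2]=1
Ev 3: PC=2 idx=2 pred=N actual=N -> ctr[2]=0
Ev 4: PC=6 idx=2 pred=N actual=N -> ctr[2]=0
Ev 5: PC=0 idx=0 pred=T actual=N -> ctr[0]=2
Ev 6: PC=0 idx=0 pred=T actual=T -> ctr[0]=3
Ev 7: PC=4 idx=0 pred=T actual=T -> ctr[0]=3
Ev 8: PC=4 idx=0 pred=T actual=N -> ctr[0]=2

Answer: 2 2 0 2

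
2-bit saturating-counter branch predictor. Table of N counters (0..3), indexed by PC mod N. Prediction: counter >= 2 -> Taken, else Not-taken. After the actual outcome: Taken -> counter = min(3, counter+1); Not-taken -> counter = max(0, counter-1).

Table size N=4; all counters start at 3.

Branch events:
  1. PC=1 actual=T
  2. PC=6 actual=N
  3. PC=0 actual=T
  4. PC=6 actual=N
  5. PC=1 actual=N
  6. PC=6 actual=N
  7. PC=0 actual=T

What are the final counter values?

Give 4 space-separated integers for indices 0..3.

Answer: 3 2 0 3

Derivation:
Ev 1: PC=1 idx=1 pred=T actual=T -> ctr[1]=3
Ev 2: PC=6 idx=2 pred=T actual=N -> ctr[2]=2
Ev 3: PC=0 idx=0 pred=T actual=T -> ctr[0]=3
Ev 4: PC=6 idx=2 pred=T actual=N -> ctr[2]=1
Ev 5: PC=1 idx=1 pred=T actual=N -> ctr[1]=2
Ev 6: PC=6 idx=2 pred=N actual=N -> ctr[2]=0
Ev 7: PC=0 idx=0 pred=T actual=T -> ctr[0]=3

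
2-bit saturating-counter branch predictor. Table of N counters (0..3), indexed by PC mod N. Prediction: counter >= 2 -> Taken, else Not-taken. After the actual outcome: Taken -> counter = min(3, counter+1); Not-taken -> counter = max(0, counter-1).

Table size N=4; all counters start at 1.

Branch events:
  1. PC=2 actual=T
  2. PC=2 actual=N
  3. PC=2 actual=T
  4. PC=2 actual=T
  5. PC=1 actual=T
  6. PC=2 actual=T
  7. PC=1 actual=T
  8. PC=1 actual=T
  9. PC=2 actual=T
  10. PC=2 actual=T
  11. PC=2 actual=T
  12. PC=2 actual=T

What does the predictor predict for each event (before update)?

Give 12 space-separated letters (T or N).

Answer: N T N T N T T T T T T T

Derivation:
Ev 1: PC=2 idx=2 pred=N actual=T -> ctr[2]=2
Ev 2: PC=2 idx=2 pred=T actual=N -> ctr[2]=1
Ev 3: PC=2 idx=2 pred=N actual=T -> ctr[2]=2
Ev 4: PC=2 idx=2 pred=T actual=T -> ctr[2]=3
Ev 5: PC=1 idx=1 pred=N actual=T -> ctr[1]=2
Ev 6: PC=2 idx=2 pred=T actual=T -> ctr[2]=3
Ev 7: PC=1 idx=1 pred=T actual=T -> ctr[1]=3
Ev 8: PC=1 idx=1 pred=T actual=T -> ctr[1]=3
Ev 9: PC=2 idx=2 pred=T actual=T -> ctr[2]=3
Ev 10: PC=2 idx=2 pred=T actual=T -> ctr[2]=3
Ev 11: PC=2 idx=2 pred=T actual=T -> ctr[2]=3
Ev 12: PC=2 idx=2 pred=T actual=T -> ctr[2]=3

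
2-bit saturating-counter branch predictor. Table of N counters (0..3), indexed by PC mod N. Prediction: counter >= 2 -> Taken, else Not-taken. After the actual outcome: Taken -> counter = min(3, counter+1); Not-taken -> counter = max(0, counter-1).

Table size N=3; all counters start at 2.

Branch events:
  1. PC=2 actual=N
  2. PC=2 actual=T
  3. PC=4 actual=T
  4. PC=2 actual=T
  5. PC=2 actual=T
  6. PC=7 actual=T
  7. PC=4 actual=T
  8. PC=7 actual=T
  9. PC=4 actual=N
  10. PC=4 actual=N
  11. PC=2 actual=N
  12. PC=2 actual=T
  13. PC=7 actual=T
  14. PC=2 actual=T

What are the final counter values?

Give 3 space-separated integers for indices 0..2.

Ev 1: PC=2 idx=2 pred=T actual=N -> ctr[2]=1
Ev 2: PC=2 idx=2 pred=N actual=T -> ctr[2]=2
Ev 3: PC=4 idx=1 pred=T actual=T -> ctr[1]=3
Ev 4: PC=2 idx=2 pred=T actual=T -> ctr[2]=3
Ev 5: PC=2 idx=2 pred=T actual=T -> ctr[2]=3
Ev 6: PC=7 idx=1 pred=T actual=T -> ctr[1]=3
Ev 7: PC=4 idx=1 pred=T actual=T -> ctr[1]=3
Ev 8: PC=7 idx=1 pred=T actual=T -> ctr[1]=3
Ev 9: PC=4 idx=1 pred=T actual=N -> ctr[1]=2
Ev 10: PC=4 idx=1 pred=T actual=N -> ctr[1]=1
Ev 11: PC=2 idx=2 pred=T actual=N -> ctr[2]=2
Ev 12: PC=2 idx=2 pred=T actual=T -> ctr[2]=3
Ev 13: PC=7 idx=1 pred=N actual=T -> ctr[1]=2
Ev 14: PC=2 idx=2 pred=T actual=T -> ctr[2]=3

Answer: 2 2 3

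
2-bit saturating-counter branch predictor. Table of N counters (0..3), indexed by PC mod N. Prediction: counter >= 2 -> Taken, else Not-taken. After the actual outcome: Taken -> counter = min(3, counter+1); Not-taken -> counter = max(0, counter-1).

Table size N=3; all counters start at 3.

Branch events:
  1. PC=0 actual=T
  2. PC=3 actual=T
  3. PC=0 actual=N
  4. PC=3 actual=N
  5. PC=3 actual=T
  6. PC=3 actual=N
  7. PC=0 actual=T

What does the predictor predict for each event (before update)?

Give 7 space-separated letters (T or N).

Answer: T T T T N T N

Derivation:
Ev 1: PC=0 idx=0 pred=T actual=T -> ctr[0]=3
Ev 2: PC=3 idx=0 pred=T actual=T -> ctr[0]=3
Ev 3: PC=0 idx=0 pred=T actual=N -> ctr[0]=2
Ev 4: PC=3 idx=0 pred=T actual=N -> ctr[0]=1
Ev 5: PC=3 idx=0 pred=N actual=T -> ctr[0]=2
Ev 6: PC=3 idx=0 pred=T actual=N -> ctr[0]=1
Ev 7: PC=0 idx=0 pred=N actual=T -> ctr[0]=2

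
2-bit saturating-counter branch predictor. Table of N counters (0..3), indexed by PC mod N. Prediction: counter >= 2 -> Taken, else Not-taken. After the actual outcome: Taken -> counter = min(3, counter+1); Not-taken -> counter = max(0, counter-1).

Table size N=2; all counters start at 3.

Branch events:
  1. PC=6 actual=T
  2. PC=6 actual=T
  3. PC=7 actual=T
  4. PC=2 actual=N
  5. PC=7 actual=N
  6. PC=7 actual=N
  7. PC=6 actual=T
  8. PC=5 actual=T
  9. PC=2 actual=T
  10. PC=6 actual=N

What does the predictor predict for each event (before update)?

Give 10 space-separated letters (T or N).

Ev 1: PC=6 idx=0 pred=T actual=T -> ctr[0]=3
Ev 2: PC=6 idx=0 pred=T actual=T -> ctr[0]=3
Ev 3: PC=7 idx=1 pred=T actual=T -> ctr[1]=3
Ev 4: PC=2 idx=0 pred=T actual=N -> ctr[0]=2
Ev 5: PC=7 idx=1 pred=T actual=N -> ctr[1]=2
Ev 6: PC=7 idx=1 pred=T actual=N -> ctr[1]=1
Ev 7: PC=6 idx=0 pred=T actual=T -> ctr[0]=3
Ev 8: PC=5 idx=1 pred=N actual=T -> ctr[1]=2
Ev 9: PC=2 idx=0 pred=T actual=T -> ctr[0]=3
Ev 10: PC=6 idx=0 pred=T actual=N -> ctr[0]=2

Answer: T T T T T T T N T T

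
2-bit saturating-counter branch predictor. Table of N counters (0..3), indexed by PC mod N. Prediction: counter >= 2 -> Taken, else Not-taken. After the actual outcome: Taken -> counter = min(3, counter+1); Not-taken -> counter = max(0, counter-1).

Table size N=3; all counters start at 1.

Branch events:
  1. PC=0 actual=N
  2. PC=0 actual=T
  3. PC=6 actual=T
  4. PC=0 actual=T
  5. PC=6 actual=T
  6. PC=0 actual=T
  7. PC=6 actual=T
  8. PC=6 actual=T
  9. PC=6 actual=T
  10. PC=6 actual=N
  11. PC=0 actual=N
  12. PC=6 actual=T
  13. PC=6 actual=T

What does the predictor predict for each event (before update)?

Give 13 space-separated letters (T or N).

Ev 1: PC=0 idx=0 pred=N actual=N -> ctr[0]=0
Ev 2: PC=0 idx=0 pred=N actual=T -> ctr[0]=1
Ev 3: PC=6 idx=0 pred=N actual=T -> ctr[0]=2
Ev 4: PC=0 idx=0 pred=T actual=T -> ctr[0]=3
Ev 5: PC=6 idx=0 pred=T actual=T -> ctr[0]=3
Ev 6: PC=0 idx=0 pred=T actual=T -> ctr[0]=3
Ev 7: PC=6 idx=0 pred=T actual=T -> ctr[0]=3
Ev 8: PC=6 idx=0 pred=T actual=T -> ctr[0]=3
Ev 9: PC=6 idx=0 pred=T actual=T -> ctr[0]=3
Ev 10: PC=6 idx=0 pred=T actual=N -> ctr[0]=2
Ev 11: PC=0 idx=0 pred=T actual=N -> ctr[0]=1
Ev 12: PC=6 idx=0 pred=N actual=T -> ctr[0]=2
Ev 13: PC=6 idx=0 pred=T actual=T -> ctr[0]=3

Answer: N N N T T T T T T T T N T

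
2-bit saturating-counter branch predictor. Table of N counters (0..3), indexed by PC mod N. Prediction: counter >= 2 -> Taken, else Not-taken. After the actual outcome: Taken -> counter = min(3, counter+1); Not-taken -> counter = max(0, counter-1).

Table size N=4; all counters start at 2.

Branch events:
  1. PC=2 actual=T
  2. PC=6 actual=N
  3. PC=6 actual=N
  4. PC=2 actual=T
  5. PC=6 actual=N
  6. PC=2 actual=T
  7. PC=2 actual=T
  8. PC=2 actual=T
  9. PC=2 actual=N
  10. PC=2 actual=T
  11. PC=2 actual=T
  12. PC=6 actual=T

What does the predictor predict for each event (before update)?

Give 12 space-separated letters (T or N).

Answer: T T T N T N T T T T T T

Derivation:
Ev 1: PC=2 idx=2 pred=T actual=T -> ctr[2]=3
Ev 2: PC=6 idx=2 pred=T actual=N -> ctr[2]=2
Ev 3: PC=6 idx=2 pred=T actual=N -> ctr[2]=1
Ev 4: PC=2 idx=2 pred=N actual=T -> ctr[2]=2
Ev 5: PC=6 idx=2 pred=T actual=N -> ctr[2]=1
Ev 6: PC=2 idx=2 pred=N actual=T -> ctr[2]=2
Ev 7: PC=2 idx=2 pred=T actual=T -> ctr[2]=3
Ev 8: PC=2 idx=2 pred=T actual=T -> ctr[2]=3
Ev 9: PC=2 idx=2 pred=T actual=N -> ctr[2]=2
Ev 10: PC=2 idx=2 pred=T actual=T -> ctr[2]=3
Ev 11: PC=2 idx=2 pred=T actual=T -> ctr[2]=3
Ev 12: PC=6 idx=2 pred=T actual=T -> ctr[2]=3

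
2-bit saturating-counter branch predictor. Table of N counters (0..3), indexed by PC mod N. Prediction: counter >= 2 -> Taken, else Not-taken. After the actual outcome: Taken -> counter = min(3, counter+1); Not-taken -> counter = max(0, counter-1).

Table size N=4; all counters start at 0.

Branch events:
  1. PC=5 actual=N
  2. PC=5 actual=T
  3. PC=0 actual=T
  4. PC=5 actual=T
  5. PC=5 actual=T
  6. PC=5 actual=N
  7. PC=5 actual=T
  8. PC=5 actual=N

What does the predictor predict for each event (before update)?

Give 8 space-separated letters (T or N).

Answer: N N N N T T T T

Derivation:
Ev 1: PC=5 idx=1 pred=N actual=N -> ctr[1]=0
Ev 2: PC=5 idx=1 pred=N actual=T -> ctr[1]=1
Ev 3: PC=0 idx=0 pred=N actual=T -> ctr[0]=1
Ev 4: PC=5 idx=1 pred=N actual=T -> ctr[1]=2
Ev 5: PC=5 idx=1 pred=T actual=T -> ctr[1]=3
Ev 6: PC=5 idx=1 pred=T actual=N -> ctr[1]=2
Ev 7: PC=5 idx=1 pred=T actual=T -> ctr[1]=3
Ev 8: PC=5 idx=1 pred=T actual=N -> ctr[1]=2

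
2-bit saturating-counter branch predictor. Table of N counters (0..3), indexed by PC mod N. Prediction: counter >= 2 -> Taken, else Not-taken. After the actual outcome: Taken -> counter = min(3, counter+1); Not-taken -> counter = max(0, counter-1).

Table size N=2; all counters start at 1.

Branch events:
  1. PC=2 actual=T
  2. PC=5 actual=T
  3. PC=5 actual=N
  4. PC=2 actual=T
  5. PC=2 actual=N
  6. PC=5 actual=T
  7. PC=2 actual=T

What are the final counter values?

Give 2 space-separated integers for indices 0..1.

Answer: 3 2

Derivation:
Ev 1: PC=2 idx=0 pred=N actual=T -> ctr[0]=2
Ev 2: PC=5 idx=1 pred=N actual=T -> ctr[1]=2
Ev 3: PC=5 idx=1 pred=T actual=N -> ctr[1]=1
Ev 4: PC=2 idx=0 pred=T actual=T -> ctr[0]=3
Ev 5: PC=2 idx=0 pred=T actual=N -> ctr[0]=2
Ev 6: PC=5 idx=1 pred=N actual=T -> ctr[1]=2
Ev 7: PC=2 idx=0 pred=T actual=T -> ctr[0]=3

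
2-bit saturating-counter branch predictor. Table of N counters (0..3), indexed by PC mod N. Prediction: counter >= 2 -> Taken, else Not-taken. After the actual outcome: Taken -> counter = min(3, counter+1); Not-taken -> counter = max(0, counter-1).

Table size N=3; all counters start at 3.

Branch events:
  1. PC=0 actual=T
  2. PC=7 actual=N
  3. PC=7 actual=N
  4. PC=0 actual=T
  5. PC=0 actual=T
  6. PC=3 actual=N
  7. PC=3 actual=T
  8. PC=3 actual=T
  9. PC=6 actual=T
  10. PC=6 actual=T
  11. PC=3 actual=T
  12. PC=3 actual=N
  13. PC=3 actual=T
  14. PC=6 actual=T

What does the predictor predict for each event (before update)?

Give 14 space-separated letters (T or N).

Ev 1: PC=0 idx=0 pred=T actual=T -> ctr[0]=3
Ev 2: PC=7 idx=1 pred=T actual=N -> ctr[1]=2
Ev 3: PC=7 idx=1 pred=T actual=N -> ctr[1]=1
Ev 4: PC=0 idx=0 pred=T actual=T -> ctr[0]=3
Ev 5: PC=0 idx=0 pred=T actual=T -> ctr[0]=3
Ev 6: PC=3 idx=0 pred=T actual=N -> ctr[0]=2
Ev 7: PC=3 idx=0 pred=T actual=T -> ctr[0]=3
Ev 8: PC=3 idx=0 pred=T actual=T -> ctr[0]=3
Ev 9: PC=6 idx=0 pred=T actual=T -> ctr[0]=3
Ev 10: PC=6 idx=0 pred=T actual=T -> ctr[0]=3
Ev 11: PC=3 idx=0 pred=T actual=T -> ctr[0]=3
Ev 12: PC=3 idx=0 pred=T actual=N -> ctr[0]=2
Ev 13: PC=3 idx=0 pred=T actual=T -> ctr[0]=3
Ev 14: PC=6 idx=0 pred=T actual=T -> ctr[0]=3

Answer: T T T T T T T T T T T T T T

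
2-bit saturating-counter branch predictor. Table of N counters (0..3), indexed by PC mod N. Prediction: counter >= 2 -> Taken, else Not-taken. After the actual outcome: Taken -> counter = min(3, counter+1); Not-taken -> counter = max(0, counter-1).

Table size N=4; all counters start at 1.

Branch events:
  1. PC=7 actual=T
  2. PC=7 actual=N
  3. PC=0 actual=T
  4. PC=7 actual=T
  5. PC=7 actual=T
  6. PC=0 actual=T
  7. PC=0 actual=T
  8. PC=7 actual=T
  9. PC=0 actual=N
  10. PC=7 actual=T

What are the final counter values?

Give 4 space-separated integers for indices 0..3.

Ev 1: PC=7 idx=3 pred=N actual=T -> ctr[3]=2
Ev 2: PC=7 idx=3 pred=T actual=N -> ctr[3]=1
Ev 3: PC=0 idx=0 pred=N actual=T -> ctr[0]=2
Ev 4: PC=7 idx=3 pred=N actual=T -> ctr[3]=2
Ev 5: PC=7 idx=3 pred=T actual=T -> ctr[3]=3
Ev 6: PC=0 idx=0 pred=T actual=T -> ctr[0]=3
Ev 7: PC=0 idx=0 pred=T actual=T -> ctr[0]=3
Ev 8: PC=7 idx=3 pred=T actual=T -> ctr[3]=3
Ev 9: PC=0 idx=0 pred=T actual=N -> ctr[0]=2
Ev 10: PC=7 idx=3 pred=T actual=T -> ctr[3]=3

Answer: 2 1 1 3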